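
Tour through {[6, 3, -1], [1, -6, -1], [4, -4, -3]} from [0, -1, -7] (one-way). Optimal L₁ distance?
30
(one optimal route: (0, -1, -7) → (1, -6, -1) → (4, -4, -3) → (6, 3, -1))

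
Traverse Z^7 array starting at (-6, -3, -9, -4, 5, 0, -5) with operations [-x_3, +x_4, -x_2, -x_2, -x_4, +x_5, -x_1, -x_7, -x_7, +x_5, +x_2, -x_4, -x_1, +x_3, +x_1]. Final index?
(-7, -4, -9, -5, 7, 0, -7)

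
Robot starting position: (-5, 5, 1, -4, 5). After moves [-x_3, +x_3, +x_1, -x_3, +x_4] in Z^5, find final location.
(-4, 5, 0, -3, 5)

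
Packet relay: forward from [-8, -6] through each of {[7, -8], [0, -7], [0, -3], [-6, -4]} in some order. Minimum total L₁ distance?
23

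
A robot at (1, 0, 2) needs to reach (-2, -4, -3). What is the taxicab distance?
12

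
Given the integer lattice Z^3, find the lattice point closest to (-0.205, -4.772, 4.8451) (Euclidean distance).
(0, -5, 5)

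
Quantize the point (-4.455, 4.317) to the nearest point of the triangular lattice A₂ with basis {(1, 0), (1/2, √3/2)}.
(-4.5, 4.33)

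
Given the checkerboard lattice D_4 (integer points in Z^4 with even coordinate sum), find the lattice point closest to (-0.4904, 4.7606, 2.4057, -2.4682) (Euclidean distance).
(-1, 5, 2, -2)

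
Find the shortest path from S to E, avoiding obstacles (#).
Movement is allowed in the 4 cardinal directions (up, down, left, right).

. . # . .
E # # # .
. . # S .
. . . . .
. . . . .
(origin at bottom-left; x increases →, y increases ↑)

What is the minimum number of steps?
6
(one shortest path: (3, 2) → (3, 1) → (2, 1) → (1, 1) → (0, 1) → (0, 2) → (0, 3))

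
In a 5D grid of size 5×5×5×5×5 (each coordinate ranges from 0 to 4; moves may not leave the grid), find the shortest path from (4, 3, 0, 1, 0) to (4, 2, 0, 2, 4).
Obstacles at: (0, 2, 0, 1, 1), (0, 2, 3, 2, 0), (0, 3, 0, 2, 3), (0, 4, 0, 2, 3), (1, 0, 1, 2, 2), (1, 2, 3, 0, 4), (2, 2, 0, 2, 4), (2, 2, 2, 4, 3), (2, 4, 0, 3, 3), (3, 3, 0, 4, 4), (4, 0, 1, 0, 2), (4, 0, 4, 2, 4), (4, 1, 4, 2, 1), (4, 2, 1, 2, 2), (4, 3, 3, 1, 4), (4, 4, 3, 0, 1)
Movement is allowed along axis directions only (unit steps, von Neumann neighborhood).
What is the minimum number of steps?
6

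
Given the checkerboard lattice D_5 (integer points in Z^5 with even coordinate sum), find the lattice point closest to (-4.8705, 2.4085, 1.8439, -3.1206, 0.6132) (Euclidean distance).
(-5, 3, 2, -3, 1)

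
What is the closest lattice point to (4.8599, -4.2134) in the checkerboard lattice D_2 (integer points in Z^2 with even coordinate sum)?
(5, -5)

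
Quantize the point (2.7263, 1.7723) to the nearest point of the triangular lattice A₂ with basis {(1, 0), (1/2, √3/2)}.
(3, 1.732)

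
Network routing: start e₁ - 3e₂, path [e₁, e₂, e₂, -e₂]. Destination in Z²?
(2, -2)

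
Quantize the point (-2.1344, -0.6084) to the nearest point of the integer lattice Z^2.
(-2, -1)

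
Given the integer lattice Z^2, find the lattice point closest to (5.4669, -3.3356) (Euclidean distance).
(5, -3)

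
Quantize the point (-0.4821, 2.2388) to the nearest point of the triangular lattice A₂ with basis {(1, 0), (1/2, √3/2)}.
(-0.5, 2.598)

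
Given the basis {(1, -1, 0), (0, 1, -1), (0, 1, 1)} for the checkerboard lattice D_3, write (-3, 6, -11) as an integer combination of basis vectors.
-3b₁ + 7b₂ - 4b₃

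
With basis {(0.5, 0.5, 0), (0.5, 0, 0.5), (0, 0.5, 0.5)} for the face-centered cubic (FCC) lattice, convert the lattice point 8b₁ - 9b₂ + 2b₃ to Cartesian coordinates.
(-0.5, 5, -3.5)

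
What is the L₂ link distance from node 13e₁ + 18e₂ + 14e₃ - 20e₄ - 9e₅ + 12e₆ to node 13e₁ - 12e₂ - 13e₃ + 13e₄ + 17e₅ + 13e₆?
58.2666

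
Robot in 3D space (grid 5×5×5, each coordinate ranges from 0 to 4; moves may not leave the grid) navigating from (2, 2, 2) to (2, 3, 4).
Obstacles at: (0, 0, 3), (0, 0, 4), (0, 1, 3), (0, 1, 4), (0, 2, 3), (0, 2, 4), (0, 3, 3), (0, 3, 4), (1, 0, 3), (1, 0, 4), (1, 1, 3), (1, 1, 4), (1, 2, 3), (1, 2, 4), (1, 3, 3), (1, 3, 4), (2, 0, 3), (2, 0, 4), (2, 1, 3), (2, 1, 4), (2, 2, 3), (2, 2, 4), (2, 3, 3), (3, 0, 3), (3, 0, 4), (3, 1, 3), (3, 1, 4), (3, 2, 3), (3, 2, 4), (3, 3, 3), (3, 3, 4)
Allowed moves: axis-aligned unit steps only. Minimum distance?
5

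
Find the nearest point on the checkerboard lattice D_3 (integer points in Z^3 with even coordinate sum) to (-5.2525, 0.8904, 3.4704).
(-5, 1, 4)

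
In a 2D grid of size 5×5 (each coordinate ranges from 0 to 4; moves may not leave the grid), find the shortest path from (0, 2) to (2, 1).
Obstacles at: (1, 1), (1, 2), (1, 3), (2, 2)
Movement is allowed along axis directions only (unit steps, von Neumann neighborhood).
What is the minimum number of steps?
5
(one shortest path: (0, 2) → (0, 1) → (0, 0) → (1, 0) → (2, 0) → (2, 1))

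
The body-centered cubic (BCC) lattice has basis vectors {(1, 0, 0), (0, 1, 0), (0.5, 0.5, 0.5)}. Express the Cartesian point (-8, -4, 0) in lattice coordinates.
-8b₁ - 4b₂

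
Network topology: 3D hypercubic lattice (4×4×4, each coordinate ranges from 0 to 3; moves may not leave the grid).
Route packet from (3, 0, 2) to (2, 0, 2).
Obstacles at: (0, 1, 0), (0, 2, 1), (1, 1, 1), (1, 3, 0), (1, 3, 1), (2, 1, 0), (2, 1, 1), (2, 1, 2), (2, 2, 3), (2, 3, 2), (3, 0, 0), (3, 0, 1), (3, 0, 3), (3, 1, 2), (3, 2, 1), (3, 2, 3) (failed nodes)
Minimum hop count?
1
(one shortest path: (3, 0, 2) → (2, 0, 2))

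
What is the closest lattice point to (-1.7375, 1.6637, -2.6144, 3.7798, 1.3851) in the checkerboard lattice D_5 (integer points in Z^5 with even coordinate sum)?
(-2, 2, -3, 4, 1)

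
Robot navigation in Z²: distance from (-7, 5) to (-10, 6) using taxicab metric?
4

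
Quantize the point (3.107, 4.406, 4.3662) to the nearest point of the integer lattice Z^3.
(3, 4, 4)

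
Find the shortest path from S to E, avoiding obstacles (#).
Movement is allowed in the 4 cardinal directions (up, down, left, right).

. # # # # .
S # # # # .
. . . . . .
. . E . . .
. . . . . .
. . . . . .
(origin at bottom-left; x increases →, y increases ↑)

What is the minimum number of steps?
4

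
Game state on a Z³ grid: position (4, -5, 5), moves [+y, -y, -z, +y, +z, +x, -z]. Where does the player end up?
(5, -4, 4)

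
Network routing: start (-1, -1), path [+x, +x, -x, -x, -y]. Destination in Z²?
(-1, -2)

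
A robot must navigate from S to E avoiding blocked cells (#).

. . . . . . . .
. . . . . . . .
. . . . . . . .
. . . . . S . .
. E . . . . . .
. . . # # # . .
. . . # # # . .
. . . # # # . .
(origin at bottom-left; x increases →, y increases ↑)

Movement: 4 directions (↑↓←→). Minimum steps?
5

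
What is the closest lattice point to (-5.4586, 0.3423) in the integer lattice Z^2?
(-5, 0)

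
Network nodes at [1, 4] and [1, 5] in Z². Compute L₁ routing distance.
1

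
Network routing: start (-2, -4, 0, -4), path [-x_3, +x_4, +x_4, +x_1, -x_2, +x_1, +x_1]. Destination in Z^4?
(1, -5, -1, -2)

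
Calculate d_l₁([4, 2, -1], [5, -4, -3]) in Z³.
9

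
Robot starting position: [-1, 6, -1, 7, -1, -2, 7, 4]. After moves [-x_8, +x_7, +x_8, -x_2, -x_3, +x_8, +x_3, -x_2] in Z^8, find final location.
(-1, 4, -1, 7, -1, -2, 8, 5)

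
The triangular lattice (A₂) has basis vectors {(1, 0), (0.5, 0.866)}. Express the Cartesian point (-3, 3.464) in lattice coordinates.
-5b₁ + 4b₂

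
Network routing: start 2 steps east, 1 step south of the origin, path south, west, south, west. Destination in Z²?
(0, -3)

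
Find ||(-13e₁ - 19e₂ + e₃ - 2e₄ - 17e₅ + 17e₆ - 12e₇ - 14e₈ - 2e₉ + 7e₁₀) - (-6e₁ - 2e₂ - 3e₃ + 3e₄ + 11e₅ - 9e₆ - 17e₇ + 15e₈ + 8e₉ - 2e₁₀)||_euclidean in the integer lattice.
53.7215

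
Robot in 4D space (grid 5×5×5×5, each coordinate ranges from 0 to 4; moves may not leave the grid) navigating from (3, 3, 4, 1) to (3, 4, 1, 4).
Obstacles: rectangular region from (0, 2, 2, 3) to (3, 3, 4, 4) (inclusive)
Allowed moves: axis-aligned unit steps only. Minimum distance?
7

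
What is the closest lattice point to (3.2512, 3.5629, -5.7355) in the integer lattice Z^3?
(3, 4, -6)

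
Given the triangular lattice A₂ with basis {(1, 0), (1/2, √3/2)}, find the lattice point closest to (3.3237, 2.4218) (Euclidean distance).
(3.5, 2.598)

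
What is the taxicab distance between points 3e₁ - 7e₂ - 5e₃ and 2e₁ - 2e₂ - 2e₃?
9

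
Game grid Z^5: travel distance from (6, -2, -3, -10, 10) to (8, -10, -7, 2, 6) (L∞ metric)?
12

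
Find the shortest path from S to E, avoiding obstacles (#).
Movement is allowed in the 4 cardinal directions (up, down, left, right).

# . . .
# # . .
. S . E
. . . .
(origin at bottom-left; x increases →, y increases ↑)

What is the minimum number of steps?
2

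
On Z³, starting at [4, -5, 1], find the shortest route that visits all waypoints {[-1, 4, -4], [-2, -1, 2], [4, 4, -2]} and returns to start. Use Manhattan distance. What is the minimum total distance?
42
(one optimal route: (4, -5, 1) → (-2, -1, 2) → (-1, 4, -4) → (4, 4, -2) → (4, -5, 1))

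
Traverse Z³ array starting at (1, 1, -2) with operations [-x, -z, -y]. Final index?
(0, 0, -3)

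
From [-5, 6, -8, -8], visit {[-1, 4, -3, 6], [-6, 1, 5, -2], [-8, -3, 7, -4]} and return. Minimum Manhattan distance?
90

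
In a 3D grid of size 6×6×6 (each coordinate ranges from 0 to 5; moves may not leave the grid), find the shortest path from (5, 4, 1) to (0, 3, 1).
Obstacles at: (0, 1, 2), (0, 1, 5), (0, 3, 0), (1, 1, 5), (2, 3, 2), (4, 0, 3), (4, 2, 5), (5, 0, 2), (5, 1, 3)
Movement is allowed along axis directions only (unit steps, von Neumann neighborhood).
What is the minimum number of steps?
6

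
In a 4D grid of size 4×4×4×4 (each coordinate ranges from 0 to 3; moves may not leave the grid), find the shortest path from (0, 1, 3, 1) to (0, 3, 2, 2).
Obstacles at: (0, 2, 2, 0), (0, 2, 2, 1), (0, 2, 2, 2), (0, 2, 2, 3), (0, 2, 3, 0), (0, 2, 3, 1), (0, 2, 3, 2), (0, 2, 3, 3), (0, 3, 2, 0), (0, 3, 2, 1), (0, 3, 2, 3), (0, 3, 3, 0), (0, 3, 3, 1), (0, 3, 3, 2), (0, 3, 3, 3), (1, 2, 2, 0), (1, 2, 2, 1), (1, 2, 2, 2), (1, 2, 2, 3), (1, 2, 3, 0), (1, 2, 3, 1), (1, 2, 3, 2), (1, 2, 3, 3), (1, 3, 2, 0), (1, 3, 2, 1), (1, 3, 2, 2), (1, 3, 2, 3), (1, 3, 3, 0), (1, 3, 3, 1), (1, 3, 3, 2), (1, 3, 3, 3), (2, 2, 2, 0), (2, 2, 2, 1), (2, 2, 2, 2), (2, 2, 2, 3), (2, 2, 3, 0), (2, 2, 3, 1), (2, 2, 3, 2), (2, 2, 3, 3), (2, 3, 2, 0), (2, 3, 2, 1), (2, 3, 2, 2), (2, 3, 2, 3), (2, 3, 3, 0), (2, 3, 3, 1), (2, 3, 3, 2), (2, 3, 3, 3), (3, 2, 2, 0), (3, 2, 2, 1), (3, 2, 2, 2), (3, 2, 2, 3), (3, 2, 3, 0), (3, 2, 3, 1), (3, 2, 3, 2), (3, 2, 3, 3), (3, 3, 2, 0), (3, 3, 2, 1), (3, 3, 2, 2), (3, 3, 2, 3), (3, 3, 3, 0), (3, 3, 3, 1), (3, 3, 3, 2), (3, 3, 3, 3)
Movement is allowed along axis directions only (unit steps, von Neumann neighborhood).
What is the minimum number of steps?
6
(one shortest path: (0, 1, 3, 1) → (0, 1, 2, 1) → (0, 1, 1, 1) → (0, 2, 1, 1) → (0, 3, 1, 1) → (0, 3, 1, 2) → (0, 3, 2, 2))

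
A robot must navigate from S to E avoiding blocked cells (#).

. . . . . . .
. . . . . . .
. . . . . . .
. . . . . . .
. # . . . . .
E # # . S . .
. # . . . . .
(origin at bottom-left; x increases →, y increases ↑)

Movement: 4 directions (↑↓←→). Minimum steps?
8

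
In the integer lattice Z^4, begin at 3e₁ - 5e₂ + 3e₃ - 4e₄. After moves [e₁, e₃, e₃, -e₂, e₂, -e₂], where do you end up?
(4, -6, 5, -4)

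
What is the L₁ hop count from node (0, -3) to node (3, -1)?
5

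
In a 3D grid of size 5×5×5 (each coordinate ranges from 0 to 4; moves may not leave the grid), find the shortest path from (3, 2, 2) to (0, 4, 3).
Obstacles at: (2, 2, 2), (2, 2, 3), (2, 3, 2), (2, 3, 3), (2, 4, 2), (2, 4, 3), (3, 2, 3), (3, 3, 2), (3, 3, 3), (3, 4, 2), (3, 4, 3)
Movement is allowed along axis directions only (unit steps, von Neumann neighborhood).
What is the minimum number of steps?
8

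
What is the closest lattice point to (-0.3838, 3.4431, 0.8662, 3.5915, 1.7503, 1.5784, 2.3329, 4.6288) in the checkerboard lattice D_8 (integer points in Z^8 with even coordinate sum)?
(0, 4, 1, 4, 2, 2, 2, 5)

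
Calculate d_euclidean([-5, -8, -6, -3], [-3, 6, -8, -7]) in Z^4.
14.8324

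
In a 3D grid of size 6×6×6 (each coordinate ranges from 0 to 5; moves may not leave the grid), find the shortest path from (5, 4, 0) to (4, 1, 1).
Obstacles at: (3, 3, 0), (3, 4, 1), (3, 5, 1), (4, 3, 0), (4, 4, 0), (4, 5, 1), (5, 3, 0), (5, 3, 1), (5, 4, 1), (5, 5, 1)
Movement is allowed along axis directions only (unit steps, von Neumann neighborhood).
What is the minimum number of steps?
11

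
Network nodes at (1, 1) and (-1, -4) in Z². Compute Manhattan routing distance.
7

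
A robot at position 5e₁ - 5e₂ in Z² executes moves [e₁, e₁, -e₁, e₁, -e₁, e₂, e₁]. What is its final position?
(7, -4)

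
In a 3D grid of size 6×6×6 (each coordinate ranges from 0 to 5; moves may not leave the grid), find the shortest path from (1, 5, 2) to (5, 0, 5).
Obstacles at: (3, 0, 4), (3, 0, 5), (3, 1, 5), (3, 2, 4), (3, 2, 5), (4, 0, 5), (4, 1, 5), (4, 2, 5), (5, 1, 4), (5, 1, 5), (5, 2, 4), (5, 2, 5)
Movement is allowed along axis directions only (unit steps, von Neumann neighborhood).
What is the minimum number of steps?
12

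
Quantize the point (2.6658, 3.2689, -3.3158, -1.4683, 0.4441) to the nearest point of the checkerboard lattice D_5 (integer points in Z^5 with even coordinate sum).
(3, 3, -3, -1, 0)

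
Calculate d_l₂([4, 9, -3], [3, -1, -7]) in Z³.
10.8167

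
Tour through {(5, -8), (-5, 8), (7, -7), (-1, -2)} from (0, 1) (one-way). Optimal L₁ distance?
41
(one optimal route: (0, 1) → (-5, 8) → (-1, -2) → (5, -8) → (7, -7))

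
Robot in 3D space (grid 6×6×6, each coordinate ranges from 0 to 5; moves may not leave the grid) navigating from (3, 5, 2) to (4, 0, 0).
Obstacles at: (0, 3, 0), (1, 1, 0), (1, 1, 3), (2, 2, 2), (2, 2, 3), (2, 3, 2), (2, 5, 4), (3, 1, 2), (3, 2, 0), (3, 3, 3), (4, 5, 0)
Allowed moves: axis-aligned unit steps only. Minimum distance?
8
(one shortest path: (3, 5, 2) → (4, 5, 2) → (4, 4, 2) → (4, 3, 2) → (4, 2, 2) → (4, 1, 2) → (4, 0, 2) → (4, 0, 1) → (4, 0, 0))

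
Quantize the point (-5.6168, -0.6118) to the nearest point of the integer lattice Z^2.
(-6, -1)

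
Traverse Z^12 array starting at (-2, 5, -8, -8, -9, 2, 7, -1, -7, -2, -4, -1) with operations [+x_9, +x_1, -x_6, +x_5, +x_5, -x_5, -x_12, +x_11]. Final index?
(-1, 5, -8, -8, -8, 1, 7, -1, -6, -2, -3, -2)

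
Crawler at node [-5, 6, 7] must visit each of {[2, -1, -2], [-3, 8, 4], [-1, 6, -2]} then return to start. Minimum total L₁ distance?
50
(one optimal route: (-5, 6, 7) → (2, -1, -2) → (-1, 6, -2) → (-3, 8, 4) → (-5, 6, 7))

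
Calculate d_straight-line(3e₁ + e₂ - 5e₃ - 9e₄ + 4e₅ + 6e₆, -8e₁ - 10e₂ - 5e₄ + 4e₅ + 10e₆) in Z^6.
17.2916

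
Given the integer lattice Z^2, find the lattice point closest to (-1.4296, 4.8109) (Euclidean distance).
(-1, 5)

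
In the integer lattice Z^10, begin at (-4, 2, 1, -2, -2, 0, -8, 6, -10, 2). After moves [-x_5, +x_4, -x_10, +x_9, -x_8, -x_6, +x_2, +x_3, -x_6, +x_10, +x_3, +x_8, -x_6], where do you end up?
(-4, 3, 3, -1, -3, -3, -8, 6, -9, 2)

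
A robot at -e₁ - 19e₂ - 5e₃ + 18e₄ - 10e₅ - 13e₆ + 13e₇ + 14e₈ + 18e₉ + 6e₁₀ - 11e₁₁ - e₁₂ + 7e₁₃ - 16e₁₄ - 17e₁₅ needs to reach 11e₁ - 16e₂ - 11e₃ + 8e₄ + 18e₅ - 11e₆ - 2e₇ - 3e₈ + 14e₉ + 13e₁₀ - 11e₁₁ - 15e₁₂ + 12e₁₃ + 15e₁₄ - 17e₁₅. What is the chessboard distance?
31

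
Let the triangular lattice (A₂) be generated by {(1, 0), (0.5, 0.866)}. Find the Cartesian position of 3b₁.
(3, 0)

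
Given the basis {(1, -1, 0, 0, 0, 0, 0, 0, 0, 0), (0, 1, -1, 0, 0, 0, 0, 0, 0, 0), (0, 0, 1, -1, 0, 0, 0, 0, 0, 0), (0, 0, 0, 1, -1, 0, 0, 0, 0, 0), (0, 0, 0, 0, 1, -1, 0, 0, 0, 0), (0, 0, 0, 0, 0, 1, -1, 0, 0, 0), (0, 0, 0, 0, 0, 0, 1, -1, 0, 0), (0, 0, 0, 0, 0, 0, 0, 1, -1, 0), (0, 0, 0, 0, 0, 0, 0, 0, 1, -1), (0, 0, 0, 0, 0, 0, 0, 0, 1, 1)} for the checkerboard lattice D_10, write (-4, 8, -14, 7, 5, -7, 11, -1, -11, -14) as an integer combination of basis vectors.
-4b₁ + 4b₂ - 10b₃ - 3b₄ + 2b₅ - 5b₆ + 6b₇ + 5b₈ + 4b₉ - 10b₁₀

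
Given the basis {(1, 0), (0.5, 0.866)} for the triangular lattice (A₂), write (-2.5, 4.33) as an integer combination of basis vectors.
-5b₁ + 5b₂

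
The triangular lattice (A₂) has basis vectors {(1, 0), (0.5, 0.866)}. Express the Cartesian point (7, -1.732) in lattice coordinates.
8b₁ - 2b₂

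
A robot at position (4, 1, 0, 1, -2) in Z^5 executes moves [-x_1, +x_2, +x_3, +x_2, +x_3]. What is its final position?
(3, 3, 2, 1, -2)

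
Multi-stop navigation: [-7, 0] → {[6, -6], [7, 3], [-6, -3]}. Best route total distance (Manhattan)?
29
(one optimal route: (-7, 0) → (-6, -3) → (6, -6) → (7, 3))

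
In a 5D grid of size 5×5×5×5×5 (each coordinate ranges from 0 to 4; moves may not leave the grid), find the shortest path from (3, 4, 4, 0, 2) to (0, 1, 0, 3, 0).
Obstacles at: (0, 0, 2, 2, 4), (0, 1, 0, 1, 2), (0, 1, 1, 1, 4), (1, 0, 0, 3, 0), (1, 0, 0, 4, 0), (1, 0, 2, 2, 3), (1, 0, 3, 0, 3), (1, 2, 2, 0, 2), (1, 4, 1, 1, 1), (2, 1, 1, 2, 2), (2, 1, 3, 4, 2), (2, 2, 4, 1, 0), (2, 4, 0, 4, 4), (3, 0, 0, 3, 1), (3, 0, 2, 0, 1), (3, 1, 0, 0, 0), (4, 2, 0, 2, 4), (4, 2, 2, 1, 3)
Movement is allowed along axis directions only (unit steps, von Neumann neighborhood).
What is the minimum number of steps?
15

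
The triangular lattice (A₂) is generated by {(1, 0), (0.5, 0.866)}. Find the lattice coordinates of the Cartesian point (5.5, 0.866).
5b₁ + b₂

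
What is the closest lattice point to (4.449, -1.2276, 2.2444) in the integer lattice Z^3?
(4, -1, 2)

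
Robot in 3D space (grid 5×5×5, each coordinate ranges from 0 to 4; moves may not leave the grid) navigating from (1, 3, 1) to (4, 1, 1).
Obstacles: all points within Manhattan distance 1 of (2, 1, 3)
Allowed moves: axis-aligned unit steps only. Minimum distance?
5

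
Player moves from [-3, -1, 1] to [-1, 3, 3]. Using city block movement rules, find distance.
8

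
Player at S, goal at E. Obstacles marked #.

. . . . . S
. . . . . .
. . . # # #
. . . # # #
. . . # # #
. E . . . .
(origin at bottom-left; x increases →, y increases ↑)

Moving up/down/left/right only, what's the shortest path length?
9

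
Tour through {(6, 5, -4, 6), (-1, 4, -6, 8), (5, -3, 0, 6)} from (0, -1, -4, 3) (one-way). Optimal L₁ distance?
38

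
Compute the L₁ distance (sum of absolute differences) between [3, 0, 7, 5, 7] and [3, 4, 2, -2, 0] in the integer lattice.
23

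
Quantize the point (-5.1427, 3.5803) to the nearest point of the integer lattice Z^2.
(-5, 4)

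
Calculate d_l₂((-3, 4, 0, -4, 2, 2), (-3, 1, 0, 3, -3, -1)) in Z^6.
9.59166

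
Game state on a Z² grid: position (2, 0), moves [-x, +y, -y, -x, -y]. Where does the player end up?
(0, -1)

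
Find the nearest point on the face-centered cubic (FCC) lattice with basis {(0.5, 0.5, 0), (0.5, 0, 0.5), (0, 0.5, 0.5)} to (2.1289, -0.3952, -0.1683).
(2, -0.5, -0.5)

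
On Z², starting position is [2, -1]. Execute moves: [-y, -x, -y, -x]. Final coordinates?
(0, -3)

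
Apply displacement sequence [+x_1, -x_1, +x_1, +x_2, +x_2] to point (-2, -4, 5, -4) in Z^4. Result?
(-1, -2, 5, -4)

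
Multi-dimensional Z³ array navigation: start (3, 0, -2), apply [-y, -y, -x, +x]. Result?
(3, -2, -2)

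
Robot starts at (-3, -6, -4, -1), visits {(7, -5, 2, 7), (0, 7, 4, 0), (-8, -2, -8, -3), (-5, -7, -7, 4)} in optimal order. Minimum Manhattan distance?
85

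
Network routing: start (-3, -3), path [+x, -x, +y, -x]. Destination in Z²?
(-4, -2)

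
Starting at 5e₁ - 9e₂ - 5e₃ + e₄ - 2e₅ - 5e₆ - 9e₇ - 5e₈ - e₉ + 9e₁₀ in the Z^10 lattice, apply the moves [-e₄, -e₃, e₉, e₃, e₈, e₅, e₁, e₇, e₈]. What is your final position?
(6, -9, -5, 0, -1, -5, -8, -3, 0, 9)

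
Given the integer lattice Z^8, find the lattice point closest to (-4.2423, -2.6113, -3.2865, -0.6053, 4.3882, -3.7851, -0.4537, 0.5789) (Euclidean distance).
(-4, -3, -3, -1, 4, -4, 0, 1)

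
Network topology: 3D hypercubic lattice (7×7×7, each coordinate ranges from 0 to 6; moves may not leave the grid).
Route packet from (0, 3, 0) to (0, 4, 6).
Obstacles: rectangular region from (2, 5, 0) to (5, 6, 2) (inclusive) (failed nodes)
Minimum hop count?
7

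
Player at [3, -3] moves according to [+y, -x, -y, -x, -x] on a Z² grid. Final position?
(0, -3)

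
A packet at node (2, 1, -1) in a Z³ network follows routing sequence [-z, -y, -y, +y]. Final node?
(2, 0, -2)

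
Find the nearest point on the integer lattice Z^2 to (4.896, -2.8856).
(5, -3)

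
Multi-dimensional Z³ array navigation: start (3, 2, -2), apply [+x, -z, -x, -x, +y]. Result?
(2, 3, -3)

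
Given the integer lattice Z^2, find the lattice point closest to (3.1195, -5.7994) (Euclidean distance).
(3, -6)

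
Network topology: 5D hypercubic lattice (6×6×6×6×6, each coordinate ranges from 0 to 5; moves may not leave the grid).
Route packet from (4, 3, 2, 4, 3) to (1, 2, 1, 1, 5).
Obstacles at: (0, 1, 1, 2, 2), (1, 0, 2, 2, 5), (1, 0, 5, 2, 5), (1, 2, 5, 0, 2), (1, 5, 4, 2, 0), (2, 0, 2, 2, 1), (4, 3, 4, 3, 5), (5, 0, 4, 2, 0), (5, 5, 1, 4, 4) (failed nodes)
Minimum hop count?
10
(one shortest path: (4, 3, 2, 4, 3) → (3, 3, 2, 4, 3) → (2, 3, 2, 4, 3) → (1, 3, 2, 4, 3) → (1, 2, 2, 4, 3) → (1, 2, 1, 4, 3) → (1, 2, 1, 3, 3) → (1, 2, 1, 2, 3) → (1, 2, 1, 1, 3) → (1, 2, 1, 1, 4) → (1, 2, 1, 1, 5))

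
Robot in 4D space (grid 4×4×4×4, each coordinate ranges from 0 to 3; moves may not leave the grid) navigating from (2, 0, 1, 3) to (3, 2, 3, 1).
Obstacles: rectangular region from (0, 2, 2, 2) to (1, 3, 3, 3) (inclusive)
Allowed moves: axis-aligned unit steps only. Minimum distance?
7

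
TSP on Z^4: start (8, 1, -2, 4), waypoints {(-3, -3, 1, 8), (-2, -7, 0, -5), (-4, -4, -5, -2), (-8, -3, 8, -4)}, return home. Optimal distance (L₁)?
104
(one optimal route: (8, 1, -2, 4) → (-3, -3, 1, 8) → (-8, -3, 8, -4) → (-2, -7, 0, -5) → (-4, -4, -5, -2) → (8, 1, -2, 4))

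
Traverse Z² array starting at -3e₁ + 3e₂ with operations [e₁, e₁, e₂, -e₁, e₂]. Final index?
(-2, 5)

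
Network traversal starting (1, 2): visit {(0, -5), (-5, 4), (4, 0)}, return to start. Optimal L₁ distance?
36
(one optimal route: (1, 2) → (-5, 4) → (0, -5) → (4, 0) → (1, 2))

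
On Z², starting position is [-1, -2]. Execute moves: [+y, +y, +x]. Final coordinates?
(0, 0)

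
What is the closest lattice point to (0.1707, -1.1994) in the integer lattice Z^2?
(0, -1)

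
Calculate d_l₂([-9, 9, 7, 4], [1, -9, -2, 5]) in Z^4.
22.4944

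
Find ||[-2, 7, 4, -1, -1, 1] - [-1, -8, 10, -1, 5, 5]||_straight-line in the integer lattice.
17.72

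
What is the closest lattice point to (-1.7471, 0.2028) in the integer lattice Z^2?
(-2, 0)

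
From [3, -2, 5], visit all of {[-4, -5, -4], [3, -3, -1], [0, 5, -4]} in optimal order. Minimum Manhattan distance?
33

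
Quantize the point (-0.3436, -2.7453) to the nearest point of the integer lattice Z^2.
(0, -3)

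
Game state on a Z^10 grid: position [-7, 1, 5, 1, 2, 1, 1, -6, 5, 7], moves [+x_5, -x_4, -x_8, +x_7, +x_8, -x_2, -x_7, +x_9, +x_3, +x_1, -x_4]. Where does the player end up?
(-6, 0, 6, -1, 3, 1, 1, -6, 6, 7)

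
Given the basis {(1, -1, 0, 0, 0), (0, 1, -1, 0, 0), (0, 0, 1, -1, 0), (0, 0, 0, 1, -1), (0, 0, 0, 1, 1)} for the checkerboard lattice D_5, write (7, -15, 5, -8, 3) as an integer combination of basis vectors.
7b₁ - 8b₂ - 3b₃ - 7b₄ - 4b₅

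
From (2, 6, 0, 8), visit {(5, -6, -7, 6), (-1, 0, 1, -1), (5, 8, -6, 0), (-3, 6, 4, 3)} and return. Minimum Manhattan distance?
96
(one optimal route: (2, 6, 0, 8) → (5, -6, -7, 6) → (5, 8, -6, 0) → (-1, 0, 1, -1) → (-3, 6, 4, 3) → (2, 6, 0, 8))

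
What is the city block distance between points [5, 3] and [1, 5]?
6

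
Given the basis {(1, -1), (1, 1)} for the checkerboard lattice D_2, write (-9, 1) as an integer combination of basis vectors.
-5b₁ - 4b₂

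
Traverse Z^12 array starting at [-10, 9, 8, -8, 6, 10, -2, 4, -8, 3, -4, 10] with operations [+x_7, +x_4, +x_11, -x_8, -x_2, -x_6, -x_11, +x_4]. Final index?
(-10, 8, 8, -6, 6, 9, -1, 3, -8, 3, -4, 10)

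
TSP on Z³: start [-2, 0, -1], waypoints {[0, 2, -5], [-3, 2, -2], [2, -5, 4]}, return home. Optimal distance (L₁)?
42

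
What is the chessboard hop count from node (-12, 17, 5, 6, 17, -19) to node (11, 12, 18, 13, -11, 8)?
28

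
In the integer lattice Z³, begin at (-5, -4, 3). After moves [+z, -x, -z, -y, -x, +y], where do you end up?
(-7, -4, 3)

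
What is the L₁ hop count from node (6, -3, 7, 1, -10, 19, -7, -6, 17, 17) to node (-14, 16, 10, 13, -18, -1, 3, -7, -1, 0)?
128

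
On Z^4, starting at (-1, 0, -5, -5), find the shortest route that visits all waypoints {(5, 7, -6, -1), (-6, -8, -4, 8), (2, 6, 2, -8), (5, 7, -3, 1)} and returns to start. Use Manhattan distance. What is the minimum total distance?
104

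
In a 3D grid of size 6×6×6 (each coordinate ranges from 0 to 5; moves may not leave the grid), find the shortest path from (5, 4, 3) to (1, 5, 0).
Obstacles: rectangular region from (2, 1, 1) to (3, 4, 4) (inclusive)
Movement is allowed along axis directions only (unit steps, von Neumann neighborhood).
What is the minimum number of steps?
8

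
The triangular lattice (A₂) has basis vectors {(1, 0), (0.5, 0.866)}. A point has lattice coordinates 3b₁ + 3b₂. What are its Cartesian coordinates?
(4.5, 2.598)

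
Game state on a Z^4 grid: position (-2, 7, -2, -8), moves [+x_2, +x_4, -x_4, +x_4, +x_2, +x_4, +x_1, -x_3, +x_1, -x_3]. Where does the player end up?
(0, 9, -4, -6)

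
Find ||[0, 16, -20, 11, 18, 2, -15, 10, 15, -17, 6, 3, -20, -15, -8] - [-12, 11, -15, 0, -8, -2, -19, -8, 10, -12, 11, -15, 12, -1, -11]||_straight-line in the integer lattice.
54.5436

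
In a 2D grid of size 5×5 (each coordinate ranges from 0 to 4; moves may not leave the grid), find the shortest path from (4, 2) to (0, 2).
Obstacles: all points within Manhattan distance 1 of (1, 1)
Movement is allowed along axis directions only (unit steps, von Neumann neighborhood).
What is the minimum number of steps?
6
(one shortest path: (4, 2) → (3, 2) → (2, 2) → (2, 3) → (1, 3) → (0, 3) → (0, 2))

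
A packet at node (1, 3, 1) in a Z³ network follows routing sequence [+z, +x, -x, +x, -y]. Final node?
(2, 2, 2)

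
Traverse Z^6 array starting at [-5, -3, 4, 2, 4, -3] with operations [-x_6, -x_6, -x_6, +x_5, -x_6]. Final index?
(-5, -3, 4, 2, 5, -7)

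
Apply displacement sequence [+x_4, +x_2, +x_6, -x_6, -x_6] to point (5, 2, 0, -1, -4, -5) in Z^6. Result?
(5, 3, 0, 0, -4, -6)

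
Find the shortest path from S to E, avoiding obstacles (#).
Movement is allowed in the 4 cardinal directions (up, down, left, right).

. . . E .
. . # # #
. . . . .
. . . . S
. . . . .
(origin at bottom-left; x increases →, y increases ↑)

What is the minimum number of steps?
8
(one shortest path: (4, 1) → (3, 1) → (2, 1) → (1, 1) → (1, 2) → (1, 3) → (1, 4) → (2, 4) → (3, 4))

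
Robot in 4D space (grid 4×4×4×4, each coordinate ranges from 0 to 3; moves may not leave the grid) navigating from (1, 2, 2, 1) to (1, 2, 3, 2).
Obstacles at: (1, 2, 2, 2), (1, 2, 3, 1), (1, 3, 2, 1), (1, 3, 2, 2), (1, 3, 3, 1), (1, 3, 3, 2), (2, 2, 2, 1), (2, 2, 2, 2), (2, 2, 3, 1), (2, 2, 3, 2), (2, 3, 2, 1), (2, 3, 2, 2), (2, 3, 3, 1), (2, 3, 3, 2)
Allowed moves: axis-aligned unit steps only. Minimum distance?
4
(one shortest path: (1, 2, 2, 1) → (0, 2, 2, 1) → (0, 2, 3, 1) → (0, 2, 3, 2) → (1, 2, 3, 2))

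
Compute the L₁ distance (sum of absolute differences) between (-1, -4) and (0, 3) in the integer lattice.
8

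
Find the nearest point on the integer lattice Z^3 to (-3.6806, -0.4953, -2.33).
(-4, 0, -2)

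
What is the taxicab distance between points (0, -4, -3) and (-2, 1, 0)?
10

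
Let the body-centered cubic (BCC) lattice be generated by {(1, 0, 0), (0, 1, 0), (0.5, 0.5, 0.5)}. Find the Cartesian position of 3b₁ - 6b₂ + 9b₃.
(7.5, -1.5, 4.5)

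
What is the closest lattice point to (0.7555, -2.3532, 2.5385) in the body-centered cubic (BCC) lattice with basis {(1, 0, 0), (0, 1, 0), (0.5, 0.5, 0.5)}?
(0.5, -2.5, 2.5)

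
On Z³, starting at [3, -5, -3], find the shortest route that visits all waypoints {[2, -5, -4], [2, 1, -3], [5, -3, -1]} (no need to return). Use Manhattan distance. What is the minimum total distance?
18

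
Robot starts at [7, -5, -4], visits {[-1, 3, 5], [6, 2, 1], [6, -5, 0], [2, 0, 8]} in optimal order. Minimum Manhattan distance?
34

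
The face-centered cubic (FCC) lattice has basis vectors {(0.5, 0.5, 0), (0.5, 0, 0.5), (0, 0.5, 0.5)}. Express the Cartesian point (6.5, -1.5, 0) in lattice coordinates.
5b₁ + 8b₂ - 8b₃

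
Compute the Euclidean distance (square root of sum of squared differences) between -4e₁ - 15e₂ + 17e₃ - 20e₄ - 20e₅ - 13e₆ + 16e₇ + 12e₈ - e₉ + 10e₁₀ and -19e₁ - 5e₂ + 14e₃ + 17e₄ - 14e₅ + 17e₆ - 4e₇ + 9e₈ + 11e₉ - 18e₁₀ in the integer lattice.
63.0555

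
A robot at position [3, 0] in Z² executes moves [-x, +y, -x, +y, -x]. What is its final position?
(0, 2)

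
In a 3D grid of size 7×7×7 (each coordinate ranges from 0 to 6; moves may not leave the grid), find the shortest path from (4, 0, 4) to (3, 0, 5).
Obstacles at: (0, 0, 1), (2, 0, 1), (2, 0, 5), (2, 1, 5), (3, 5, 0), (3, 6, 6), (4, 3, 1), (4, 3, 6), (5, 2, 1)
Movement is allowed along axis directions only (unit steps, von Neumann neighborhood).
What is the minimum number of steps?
2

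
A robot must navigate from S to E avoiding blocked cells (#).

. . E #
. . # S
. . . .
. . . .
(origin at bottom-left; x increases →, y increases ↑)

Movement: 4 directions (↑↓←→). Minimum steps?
6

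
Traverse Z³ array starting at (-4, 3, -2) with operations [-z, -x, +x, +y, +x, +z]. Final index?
(-3, 4, -2)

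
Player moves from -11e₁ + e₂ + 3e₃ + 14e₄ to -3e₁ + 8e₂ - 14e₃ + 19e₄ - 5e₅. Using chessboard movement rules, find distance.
17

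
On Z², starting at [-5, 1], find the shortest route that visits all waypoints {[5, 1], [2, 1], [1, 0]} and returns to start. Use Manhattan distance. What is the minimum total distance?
22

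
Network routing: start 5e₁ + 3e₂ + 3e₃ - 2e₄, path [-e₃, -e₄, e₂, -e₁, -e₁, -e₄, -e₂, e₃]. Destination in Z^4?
(3, 3, 3, -4)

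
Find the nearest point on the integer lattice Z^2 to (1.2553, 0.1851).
(1, 0)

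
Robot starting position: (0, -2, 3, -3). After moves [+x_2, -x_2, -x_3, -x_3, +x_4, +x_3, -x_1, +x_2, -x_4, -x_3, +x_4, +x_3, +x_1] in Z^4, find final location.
(0, -1, 2, -2)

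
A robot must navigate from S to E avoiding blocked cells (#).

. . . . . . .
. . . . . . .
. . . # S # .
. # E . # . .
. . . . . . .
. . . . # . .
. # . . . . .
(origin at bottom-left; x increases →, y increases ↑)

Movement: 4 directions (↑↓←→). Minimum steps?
5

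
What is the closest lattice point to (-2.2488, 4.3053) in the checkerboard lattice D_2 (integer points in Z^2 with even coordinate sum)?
(-2, 4)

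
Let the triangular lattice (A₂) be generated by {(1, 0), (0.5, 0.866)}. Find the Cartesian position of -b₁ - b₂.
(-1.5, -0.866)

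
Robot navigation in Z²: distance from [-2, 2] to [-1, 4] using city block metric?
3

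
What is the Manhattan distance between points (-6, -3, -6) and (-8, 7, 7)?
25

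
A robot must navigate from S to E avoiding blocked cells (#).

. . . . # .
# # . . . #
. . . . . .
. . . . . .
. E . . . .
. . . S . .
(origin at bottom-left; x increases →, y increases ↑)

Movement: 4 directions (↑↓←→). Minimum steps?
3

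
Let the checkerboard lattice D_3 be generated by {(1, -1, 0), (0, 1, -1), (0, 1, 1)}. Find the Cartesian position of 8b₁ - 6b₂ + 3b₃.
(8, -11, 9)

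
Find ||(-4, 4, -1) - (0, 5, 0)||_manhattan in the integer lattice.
6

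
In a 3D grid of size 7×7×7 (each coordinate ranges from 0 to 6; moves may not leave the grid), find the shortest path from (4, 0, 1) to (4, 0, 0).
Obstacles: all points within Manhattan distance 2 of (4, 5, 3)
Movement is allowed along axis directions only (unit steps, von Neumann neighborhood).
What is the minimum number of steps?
1
(one shortest path: (4, 0, 1) → (4, 0, 0))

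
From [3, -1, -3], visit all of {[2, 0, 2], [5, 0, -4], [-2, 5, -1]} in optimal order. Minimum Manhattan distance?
25
(one optimal route: (3, -1, -3) → (5, 0, -4) → (2, 0, 2) → (-2, 5, -1))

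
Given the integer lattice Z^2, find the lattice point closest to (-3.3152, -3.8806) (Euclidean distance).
(-3, -4)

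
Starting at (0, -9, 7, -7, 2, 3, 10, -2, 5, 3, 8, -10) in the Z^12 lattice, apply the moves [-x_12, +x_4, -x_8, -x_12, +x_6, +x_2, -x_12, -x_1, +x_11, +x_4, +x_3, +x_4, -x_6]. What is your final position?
(-1, -8, 8, -4, 2, 3, 10, -3, 5, 3, 9, -13)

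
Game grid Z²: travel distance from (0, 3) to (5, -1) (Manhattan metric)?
9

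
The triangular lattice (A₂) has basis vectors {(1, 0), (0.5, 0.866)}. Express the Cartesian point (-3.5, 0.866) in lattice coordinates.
-4b₁ + b₂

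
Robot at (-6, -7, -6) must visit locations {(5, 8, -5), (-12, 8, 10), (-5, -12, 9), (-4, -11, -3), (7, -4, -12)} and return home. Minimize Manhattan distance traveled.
126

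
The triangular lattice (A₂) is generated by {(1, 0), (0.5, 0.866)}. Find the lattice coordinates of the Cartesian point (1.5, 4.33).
-b₁ + 5b₂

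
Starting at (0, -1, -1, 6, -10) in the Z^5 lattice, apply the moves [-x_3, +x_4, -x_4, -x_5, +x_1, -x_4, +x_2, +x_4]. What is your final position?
(1, 0, -2, 6, -11)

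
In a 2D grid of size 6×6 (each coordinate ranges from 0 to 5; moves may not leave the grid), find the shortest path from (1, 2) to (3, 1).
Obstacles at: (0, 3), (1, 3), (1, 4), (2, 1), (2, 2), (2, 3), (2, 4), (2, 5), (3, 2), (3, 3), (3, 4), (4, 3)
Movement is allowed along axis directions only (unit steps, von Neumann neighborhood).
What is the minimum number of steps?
5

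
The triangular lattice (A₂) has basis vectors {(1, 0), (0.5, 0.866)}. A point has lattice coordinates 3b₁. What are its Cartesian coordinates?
(3, 0)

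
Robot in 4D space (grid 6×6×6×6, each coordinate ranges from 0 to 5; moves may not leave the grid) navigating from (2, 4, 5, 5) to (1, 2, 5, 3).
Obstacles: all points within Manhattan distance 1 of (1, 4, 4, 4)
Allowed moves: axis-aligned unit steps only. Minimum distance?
5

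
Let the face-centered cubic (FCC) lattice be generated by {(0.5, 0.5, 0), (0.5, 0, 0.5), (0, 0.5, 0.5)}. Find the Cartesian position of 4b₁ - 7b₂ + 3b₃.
(-1.5, 3.5, -2)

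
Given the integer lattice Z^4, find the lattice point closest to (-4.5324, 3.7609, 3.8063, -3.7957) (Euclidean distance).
(-5, 4, 4, -4)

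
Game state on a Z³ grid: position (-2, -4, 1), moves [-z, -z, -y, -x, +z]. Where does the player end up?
(-3, -5, 0)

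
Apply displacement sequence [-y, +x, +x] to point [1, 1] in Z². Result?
(3, 0)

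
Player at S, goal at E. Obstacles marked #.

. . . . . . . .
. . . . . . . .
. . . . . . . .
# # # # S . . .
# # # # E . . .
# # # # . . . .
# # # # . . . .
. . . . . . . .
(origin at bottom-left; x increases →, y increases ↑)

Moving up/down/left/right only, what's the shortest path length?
1
(one shortest path: (4, 4) → (4, 3))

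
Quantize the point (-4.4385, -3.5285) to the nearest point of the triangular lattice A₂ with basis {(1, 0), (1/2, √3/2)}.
(-4, -3.464)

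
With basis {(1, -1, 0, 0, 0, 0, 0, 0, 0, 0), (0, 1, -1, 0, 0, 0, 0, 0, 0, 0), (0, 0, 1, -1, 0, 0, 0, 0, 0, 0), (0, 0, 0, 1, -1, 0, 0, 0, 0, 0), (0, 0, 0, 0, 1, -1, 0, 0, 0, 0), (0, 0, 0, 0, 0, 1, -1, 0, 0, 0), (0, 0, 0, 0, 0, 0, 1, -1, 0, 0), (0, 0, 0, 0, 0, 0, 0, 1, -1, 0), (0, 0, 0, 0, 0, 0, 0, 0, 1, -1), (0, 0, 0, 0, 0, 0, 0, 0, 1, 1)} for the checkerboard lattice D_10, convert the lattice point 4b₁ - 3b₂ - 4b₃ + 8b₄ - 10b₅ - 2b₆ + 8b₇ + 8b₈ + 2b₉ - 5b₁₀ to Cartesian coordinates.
(4, -7, -1, 12, -18, 8, 10, 0, -11, -7)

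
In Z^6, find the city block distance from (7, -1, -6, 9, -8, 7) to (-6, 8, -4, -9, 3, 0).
60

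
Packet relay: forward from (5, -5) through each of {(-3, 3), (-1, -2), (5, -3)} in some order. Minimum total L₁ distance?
16
(one optimal route: (5, -5) → (5, -3) → (-1, -2) → (-3, 3))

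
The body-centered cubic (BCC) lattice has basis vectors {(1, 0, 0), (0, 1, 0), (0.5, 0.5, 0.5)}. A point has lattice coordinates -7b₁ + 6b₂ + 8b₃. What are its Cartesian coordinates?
(-3, 10, 4)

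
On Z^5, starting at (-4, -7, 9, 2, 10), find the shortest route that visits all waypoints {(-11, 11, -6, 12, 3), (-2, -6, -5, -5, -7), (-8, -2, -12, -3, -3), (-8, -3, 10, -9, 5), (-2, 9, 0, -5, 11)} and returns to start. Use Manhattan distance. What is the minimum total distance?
208
(one optimal route: (-4, -7, 9, 2, 10) → (-8, -3, 10, -9, 5) → (-2, -6, -5, -5, -7) → (-8, -2, -12, -3, -3) → (-11, 11, -6, 12, 3) → (-2, 9, 0, -5, 11) → (-4, -7, 9, 2, 10))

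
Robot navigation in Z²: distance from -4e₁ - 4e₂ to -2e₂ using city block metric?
6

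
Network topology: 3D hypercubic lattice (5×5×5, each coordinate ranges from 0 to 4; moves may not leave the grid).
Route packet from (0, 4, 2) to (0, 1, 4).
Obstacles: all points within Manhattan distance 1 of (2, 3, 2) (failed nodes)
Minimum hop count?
5
(one shortest path: (0, 4, 2) → (0, 3, 2) → (0, 2, 2) → (0, 1, 2) → (0, 1, 3) → (0, 1, 4))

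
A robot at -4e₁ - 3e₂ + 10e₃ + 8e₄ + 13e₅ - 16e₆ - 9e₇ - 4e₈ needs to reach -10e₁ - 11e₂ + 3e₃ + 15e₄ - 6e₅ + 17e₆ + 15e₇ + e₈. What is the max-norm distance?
33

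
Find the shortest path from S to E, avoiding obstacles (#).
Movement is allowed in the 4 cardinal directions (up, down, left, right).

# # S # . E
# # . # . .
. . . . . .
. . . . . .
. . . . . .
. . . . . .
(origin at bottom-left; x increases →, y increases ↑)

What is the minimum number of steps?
7
(one shortest path: (2, 5) → (2, 4) → (2, 3) → (3, 3) → (4, 3) → (5, 3) → (5, 4) → (5, 5))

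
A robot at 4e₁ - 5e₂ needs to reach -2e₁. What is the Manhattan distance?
11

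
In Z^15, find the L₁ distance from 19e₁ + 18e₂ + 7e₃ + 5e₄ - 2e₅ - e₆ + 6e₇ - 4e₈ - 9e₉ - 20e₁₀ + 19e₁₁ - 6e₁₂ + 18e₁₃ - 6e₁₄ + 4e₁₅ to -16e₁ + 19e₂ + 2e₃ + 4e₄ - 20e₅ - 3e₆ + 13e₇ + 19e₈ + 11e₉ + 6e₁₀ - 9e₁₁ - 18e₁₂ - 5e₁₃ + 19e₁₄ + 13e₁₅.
235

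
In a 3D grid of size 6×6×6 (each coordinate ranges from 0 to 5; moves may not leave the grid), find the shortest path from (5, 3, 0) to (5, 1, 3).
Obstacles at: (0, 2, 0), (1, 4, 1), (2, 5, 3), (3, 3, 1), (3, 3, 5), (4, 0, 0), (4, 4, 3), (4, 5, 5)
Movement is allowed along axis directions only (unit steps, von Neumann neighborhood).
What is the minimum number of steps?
5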